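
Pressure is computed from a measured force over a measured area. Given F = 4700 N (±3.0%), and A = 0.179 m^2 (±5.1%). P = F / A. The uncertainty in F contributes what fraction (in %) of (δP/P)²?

25.7%

(δP/P)² = (1·δF/F)² + (-1·δA/A)²
  F term: (1×0.0300)² = 0.000900
  A term: (-1×0.0510)² = 0.00260
Total = 0.00350. Share from F = 0.000900/0.00350 = 0.257.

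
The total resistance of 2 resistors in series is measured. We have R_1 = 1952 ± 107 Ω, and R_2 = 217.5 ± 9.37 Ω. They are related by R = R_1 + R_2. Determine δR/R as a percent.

4.95%

Absolute uncertainties add in quadrature for a linear combination:
  (δR_1)² = 11400;  (δR_2)² = 87.8
δR = √(11500) = 107 Ω
R = 2170 Ω, so δR/R = 107/2170 = 0.0495.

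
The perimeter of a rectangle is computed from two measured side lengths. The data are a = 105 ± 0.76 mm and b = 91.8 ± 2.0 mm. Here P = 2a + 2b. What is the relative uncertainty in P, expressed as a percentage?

For a sum/difference, combine absolute errors in quadrature:
  (2·δa)² = 2.31;  (2·δb)² = 16.0
δP = √(18.3) = 4.28 mm
P = 394 mm, so δP/P = 4.28/394 = 0.0109.

1.09%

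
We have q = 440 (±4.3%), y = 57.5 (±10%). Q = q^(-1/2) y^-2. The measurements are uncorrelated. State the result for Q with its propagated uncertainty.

(1.44 ± 0.290) × 10^-5

Relative error in a monomial: (δQ/Q)² = Σ (nᵢ · δxᵢ/xᵢ)².
  (−½·δq/q)² = (-0.5×0.0430)² = 0.000462;  (-2·δy/y)² = (-2×0.100)² = 0.0400
δQ/Q = √(0.0405) = 0.201
Q = 1.44e-05, so δQ = 0.201 × 1.44e-05 = 2.9e-06.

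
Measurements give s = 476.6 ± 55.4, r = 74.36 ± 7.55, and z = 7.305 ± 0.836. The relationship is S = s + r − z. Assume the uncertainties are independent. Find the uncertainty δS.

55.9

For a sum/difference, combine absolute errors in quadrature:
  (δs)² = 3070;  (δr)² = 57.0;  (δz)² = 0.699
δS = √(3130) = 55.9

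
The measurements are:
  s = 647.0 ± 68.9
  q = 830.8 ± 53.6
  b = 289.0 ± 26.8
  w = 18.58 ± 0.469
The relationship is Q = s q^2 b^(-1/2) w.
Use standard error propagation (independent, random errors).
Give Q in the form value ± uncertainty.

Since Q is a product/quotient, work with relative uncertainties:
  (1·δs/s)² = (1×0.106)² = 0.0113;  (2·δq/q)² = (2×0.0645)² = 0.0166;  (−½·δb/b)² = (-0.5×0.0927)² = 0.00215;  (1·δw/w)² = (1×0.0252)² = 0.000637
δQ/Q = √(0.0308) = 0.175
Q = 4.881e+08, so δQ = 0.175 × 4.881e+08 = 8.56e+07.

(4.881 ± 0.856) × 10^8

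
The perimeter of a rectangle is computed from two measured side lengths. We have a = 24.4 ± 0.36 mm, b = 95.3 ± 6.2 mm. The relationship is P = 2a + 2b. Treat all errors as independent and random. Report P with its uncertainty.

239 ± 12.4 mm

Absolute uncertainties add in quadrature for a linear combination:
  (2·δa)² = 0.518;  (2·δb)² = 154
δP = √(154) = 12.4 mm
P = 239 mm.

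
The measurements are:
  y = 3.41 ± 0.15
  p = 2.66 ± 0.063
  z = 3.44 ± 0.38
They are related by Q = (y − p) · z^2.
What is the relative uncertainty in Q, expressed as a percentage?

31.0%

Let u = y − p = 0.750. δu = √(δy² + δp²) = √(0.0225 + 0.00397) = 0.163, so δu/u = 0.217.
Q is then a monomial in u, z:
δQ/Q = √((δu/u)² + (2·δz/z)²) = √(0.0471 + 0.0488) = 0.310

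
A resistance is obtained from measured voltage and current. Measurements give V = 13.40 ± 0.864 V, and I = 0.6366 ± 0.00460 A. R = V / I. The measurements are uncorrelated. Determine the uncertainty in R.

Since R is a product/quotient, work with relative uncertainties:
  (1·δV/V)² = (1×0.0645)² = 0.00416;  (-1·δI/I)² = (-1×0.00723)² = 5.22e-05
δR/R = √(0.00421) = 0.0649
R = 21.05 Ω, so δR = 0.0649 × 21.05 = 1.37 Ω.

1.37 Ω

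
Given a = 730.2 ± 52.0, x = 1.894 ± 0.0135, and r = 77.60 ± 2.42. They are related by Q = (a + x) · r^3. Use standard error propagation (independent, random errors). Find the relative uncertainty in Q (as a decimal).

Let u = a + x = 732.1. δu = √(δa² + δx²) = √(2700 + 0.000182) = 52.0, so δu/u = 0.0710.
Q is then a monomial in u, r:
δQ/Q = √((δu/u)² + (3·δr/r)²) = √(0.00505 + 0.00875) = 0.117

0.117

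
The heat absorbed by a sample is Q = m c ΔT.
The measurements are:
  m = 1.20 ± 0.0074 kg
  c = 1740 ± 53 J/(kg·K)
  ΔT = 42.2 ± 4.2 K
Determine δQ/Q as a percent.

Q is a product of powers, so relative uncertainties combine in quadrature:
  (1·δm/m)² = (1×0.00617)² = 3.8e-05;  (1·δc/c)² = (1×0.0305)² = 0.000928;  (1·δΔT/ΔT)² = (1×0.0995)² = 0.00991
δQ/Q = √(0.0109) = 0.104

10.4%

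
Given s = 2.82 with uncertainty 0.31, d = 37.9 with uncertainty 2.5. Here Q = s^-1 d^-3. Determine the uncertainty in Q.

Products/powers → add relative errors in quadrature, weighted by exponent:
  (-1·δs/s)² = (-1×0.110)² = 0.0121;  (-3·δd/d)² = (-3×0.0660)² = 0.0392
δQ/Q = √(0.0512) = 0.226
Q = 6.51e-06, so δQ = 0.226 × 6.51e-06 = 1.47e-06.

1.47e-06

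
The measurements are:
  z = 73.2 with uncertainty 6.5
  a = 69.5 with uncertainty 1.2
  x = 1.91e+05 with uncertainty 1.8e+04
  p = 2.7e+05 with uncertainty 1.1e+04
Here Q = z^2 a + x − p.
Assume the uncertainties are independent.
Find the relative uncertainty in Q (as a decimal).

Let w = z^2·a = 3.72e+05. δw/w = √((2·δz/z)² + (1·δa/a)²) = √(0.0315 + 0.000298) = 0.178, so δw = 66400.
Q = w + x − p: δQ = √(δw² + δx² + δp²) = √(4.42e+09 + 3.24e+08 + 1.21e+08) = 69700
Q = 2.93e+05, so δQ/Q = 69700/2.93e+05 = 0.238.

0.238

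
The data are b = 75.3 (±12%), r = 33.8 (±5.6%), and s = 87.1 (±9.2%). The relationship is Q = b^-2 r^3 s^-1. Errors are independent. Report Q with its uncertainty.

0.0782 ± 0.0240

Since Q is a product/quotient, work with relative uncertainties:
  (-2·δb/b)² = (-2×0.120)² = 0.0576;  (3·δr/r)² = (3×0.0560)² = 0.0282;  (-1·δs/s)² = (-1×0.0920)² = 0.00846
δQ/Q = √(0.0943) = 0.307
Q = 0.0782, so δQ = 0.307 × 0.0782 = 0.0240.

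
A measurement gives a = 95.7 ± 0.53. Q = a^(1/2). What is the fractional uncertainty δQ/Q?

Q ∝ a^(1/2), so δQ/Q = |½| · δa/a = 0.5 × 0.00554 = 0.00277.

0.00277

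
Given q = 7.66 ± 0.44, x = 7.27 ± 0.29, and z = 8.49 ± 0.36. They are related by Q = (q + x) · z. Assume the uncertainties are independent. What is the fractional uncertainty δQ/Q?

Let u = q + x = 14.9. δu = √(δq² + δx²) = √(0.194 + 0.0841) = 0.527, so δu/u = 0.0353.
Q is then a monomial in u, z:
δQ/Q = √((δu/u)² + (1·δz/z)²) = √(0.00125 + 0.00180) = 0.0552

0.0552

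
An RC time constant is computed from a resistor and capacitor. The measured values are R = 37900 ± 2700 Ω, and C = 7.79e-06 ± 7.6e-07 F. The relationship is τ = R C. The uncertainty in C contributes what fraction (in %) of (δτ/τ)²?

(δτ/τ)² = (1·δR/R)² + (1·δC/C)²
  R term: (1×0.0712)² = 0.00508
  C term: (1×0.0976)² = 0.00952
Total = 0.0146. Share from C = 0.00952/0.0146 = 0.652.

65.2%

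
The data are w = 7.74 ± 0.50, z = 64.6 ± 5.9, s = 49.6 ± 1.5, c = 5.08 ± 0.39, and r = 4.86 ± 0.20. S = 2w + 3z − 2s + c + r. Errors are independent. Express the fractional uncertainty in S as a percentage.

Sums and differences: (δS)² = Σ (cᵢ δxᵢ)².
  (2·δw)² = 1.00;  (3·δz)² = 313;  (2·δs)² = 9.00;  (δc)² = 0.152;  (δr)² = 0.0400
δS = √(323) = 18.0
S = 120, so δS/S = 18.0/120 = 0.150.

15.0%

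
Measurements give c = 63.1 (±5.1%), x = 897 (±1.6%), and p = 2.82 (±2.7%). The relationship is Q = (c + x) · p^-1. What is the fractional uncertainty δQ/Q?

0.0310

Let u = c + x = 960. δu = √(δc² + δx²) = √(10.4 + 206) = 14.7, so δu/u = 0.0153.
Q is then a monomial in u, p:
δQ/Q = √((δu/u)² + (-1·δp/p)²) = √(0.000235 + 0.000729) = 0.0310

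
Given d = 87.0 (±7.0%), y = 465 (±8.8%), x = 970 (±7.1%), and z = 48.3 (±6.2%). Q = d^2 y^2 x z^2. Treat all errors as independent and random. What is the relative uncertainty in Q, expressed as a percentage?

Since Q is a product/quotient, work with relative uncertainties:
  (2·δd/d)² = (2×0.0700)² = 0.0196;  (2·δy/y)² = (2×0.0880)² = 0.0310;  (1·δx/x)² = (1×0.0710)² = 0.00504;  (2·δz/z)² = (2×0.0620)² = 0.0154
δQ/Q = √(0.0710) = 0.266

26.6%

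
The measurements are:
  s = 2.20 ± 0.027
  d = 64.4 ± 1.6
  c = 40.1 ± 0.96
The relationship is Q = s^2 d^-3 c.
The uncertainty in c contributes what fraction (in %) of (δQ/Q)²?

8.51%

(δQ/Q)² = (2·δs/s)² + (-3·δd/d)² + (1·δc/c)²
  s term: (2×0.0123)² = 0.000602
  d term: (-3×0.0248)² = 0.00556
  c term: (1×0.0239)² = 0.000573
Total = 0.00673. Share from c = 0.000573/0.00673 = 0.0851.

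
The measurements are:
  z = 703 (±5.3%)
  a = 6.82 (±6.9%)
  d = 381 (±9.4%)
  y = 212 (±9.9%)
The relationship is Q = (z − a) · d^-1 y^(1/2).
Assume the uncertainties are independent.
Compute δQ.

3.16

Let u = z − a = 696. δu = √(δz² + δa²) = √(1390 + 0.221) = 37.3, so δu/u = 0.0535.
Q is then a monomial in u, d, y:
δQ/Q = √((δu/u)² + (-1·δd/d)² + (½·δy/y)²) = √(0.00286 + 0.00884 + 0.00245) = 0.119
Q = 26.6, so δQ = 0.119 × 26.6 = 3.16.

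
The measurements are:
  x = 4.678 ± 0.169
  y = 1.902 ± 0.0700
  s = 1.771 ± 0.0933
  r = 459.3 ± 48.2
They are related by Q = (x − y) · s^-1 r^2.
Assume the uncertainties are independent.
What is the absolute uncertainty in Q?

74800

Let u = x − y = 2.776. δu = √(δx² + δy²) = √(0.0286 + 0.00490) = 0.183, so δu/u = 0.0659.
Q is then a monomial in u, s, r:
δQ/Q = √((δu/u)² + (-1·δs/s)² + (2·δr/r)²) = √(0.00434 + 0.00278 + 0.0441) = 0.226
Q = 330700, so δQ = 0.226 × 330700 = 74800.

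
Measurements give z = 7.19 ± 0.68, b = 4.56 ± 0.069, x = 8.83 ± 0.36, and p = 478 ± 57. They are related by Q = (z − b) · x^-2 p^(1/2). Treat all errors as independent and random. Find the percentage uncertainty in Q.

27.9%

Let u = z − b = 2.63. δu = √(δz² + δb²) = √(0.462 + 0.00476) = 0.683, so δu/u = 0.260.
Q is then a monomial in u, x, p:
δQ/Q = √((δu/u)² + (-2·δx/x)² + (½·δp/p)²) = √(0.0675 + 0.00665 + 0.00355) = 0.279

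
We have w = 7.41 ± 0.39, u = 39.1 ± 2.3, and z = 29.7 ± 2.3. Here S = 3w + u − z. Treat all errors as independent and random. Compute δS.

3.46

Sums and differences: (δS)² = Σ (cᵢ δxᵢ)².
  (3·δw)² = 1.37;  (δu)² = 5.29;  (δz)² = 5.29
δS = √(11.9) = 3.46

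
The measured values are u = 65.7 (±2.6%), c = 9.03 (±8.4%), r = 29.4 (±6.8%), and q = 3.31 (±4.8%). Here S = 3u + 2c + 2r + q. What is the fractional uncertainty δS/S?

Absolute uncertainties add in quadrature for a linear combination:
  (3·δu)² = 26.3;  (2·δc)² = 2.30;  (2·δr)² = 16.0;  (δq)² = 0.0252
δS = √(44.6) = 6.68
S = 277, so δS/S = 6.68/277 = 0.0241.

0.0241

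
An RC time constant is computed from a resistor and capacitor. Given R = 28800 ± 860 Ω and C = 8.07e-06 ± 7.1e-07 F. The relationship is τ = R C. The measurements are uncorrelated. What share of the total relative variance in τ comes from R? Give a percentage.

10.3%

(δτ/τ)² = (1·δR/R)² + (1·δC/C)²
  R term: (1×0.0299)² = 0.000892
  C term: (1×0.0880)² = 0.00774
Total = 0.00863. Share from R = 0.000892/0.00863 = 0.103.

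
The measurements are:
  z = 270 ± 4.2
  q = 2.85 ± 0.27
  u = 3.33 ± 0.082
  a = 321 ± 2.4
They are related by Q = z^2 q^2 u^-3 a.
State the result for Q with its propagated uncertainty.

Products/powers → add relative errors in quadrature, weighted by exponent:
  (2·δz/z)² = (2×0.0156)² = 0.000968;  (2·δq/q)² = (2×0.0947)² = 0.0359;  (-3·δu/u)² = (-3×0.0246)² = 0.00546;  (1·δa/a)² = (1×0.00748)² = 5.59e-05
δQ/Q = √(0.0424) = 0.206
Q = 5.15e+06, so δQ = 0.206 × 5.15e+06 = 1.06e+06.

(5.15 ± 1.06) × 10^6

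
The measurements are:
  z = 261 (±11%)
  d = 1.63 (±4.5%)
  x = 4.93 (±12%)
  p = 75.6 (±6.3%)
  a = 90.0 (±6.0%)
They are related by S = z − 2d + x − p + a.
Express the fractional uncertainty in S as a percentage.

S is a linear combination, so absolute uncertainties add in quadrature:
  (δz)² = 824;  (2·δd)² = 0.0215;  (δx)² = 0.350;  (δp)² = 22.7;  (δa)² = 29.2
δS = √(876) = 29.6
S = 277, so δS/S = 29.6/277 = 0.107.

10.7%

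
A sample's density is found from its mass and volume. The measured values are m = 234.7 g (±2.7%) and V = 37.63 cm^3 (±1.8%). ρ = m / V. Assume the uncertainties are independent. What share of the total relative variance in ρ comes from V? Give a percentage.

30.8%

(δρ/ρ)² = (1·δm/m)² + (-1·δV/V)²
  m term: (1×0.0270)² = 0.000729
  V term: (-1×0.0180)² = 0.000324
Total = 0.00105. Share from V = 0.000324/0.00105 = 0.308.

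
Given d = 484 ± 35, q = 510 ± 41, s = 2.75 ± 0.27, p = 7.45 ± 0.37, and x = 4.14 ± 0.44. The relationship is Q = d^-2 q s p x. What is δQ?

Products/powers → add relative errors in quadrature, weighted by exponent:
  (-2·δd/d)² = (-2×0.0723)² = 0.0209;  (1·δq/q)² = (1×0.0804)² = 0.00646;  (1·δs/s)² = (1×0.0982)² = 0.00964;  (1·δp/p)² = (1×0.0497)² = 0.00247;  (1·δx/x)² = (1×0.106)² = 0.0113
δQ/Q = √(0.0508) = 0.225
Q = 0.185, so δQ = 0.225 × 0.185 = 0.0416.

0.0416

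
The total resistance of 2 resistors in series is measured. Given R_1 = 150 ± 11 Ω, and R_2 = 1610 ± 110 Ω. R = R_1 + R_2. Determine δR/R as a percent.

Sums and differences: (δR)² = Σ (cᵢ δxᵢ)².
  (δR_1)² = 121;  (δR_2)² = 12100
δR = √(12200) = 111 Ω
R = 1760 Ω, so δR/R = 111/1760 = 0.0628.

6.28%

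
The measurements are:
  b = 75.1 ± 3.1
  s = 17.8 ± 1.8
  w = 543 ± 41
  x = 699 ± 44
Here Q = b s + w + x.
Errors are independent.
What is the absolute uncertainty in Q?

158

Let p = b·s = 1340. δp/p = √((1·δb/b)² + (1·δs/s)²) = √(0.00170 + 0.0102) = 0.109, so δp = 146.
Q = p + w + x: δQ = √(δp² + δw² + δx²) = √(21300 + 1680 + 1940) = 158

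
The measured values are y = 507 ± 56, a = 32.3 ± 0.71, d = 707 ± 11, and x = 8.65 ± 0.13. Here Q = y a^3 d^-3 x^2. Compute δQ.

Each factor contributes (exponent × relative error)² to (δQ/Q)²:
  (1·δy/y)² = (1×0.110)² = 0.0122;  (3·δa/a)² = (3×0.0220)² = 0.00435;  (-3·δd/d)² = (-3×0.0156)² = 0.00218;  (2·δx/x)² = (2×0.0150)² = 0.000903
δQ/Q = √(0.0196) = 0.140
Q = 3.62, so δQ = 0.140 × 3.62 = 0.507.

0.507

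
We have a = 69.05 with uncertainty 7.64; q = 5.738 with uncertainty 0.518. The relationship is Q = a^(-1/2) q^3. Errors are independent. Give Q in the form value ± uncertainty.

Since Q is a product/quotient, work with relative uncertainties:
  (−½·δa/a)² = (-0.5×0.111)² = 0.00306;  (3·δq/q)² = (3×0.0903)² = 0.0733
δQ/Q = √(0.0764) = 0.276
Q = 22.74, so δQ = 0.276 × 22.74 = 6.28.

22.74 ± 6.28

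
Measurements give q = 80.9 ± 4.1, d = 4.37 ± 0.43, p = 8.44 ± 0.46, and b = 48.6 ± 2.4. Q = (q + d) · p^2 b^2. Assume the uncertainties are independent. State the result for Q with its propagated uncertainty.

(1.43 ± 0.222) × 10^7

Let u = q + d = 85.3. δu = √(δq² + δd²) = √(16.8 + 0.185) = 4.12, so δu/u = 0.0483.
Q is then a monomial in u, p, b:
δQ/Q = √((δu/u)² + (2·δp/p)² + (2·δb/b)²) = √(0.00234 + 0.0119 + 0.00975) = 0.155
Q = 1.43e+07, so δQ = 0.155 × 1.43e+07 = 2.22e+06.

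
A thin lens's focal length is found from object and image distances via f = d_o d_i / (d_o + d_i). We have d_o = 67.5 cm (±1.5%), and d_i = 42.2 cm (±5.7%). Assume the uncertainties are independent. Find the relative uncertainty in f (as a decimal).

∂f/∂d_o = (d_i/(d_o+d_i))² = 0.148;  ∂f/∂d_i = (d_o/(d_o+d_i))² = 0.379
δf = √((∂f/∂d_o · δd_o)² + (∂f/∂d_i · δd_i)²) = √(0.0224 + 0.829) = 0.923 cm
f = 26.0 cm, so δf/f = 0.923/26.0 = 0.0355.

0.0355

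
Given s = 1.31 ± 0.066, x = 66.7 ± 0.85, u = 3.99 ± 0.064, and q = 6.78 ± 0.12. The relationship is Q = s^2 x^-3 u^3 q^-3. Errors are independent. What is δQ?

1.53e-07

Each factor contributes (exponent × relative error)² to (δQ/Q)²:
  (2·δs/s)² = (2×0.0504)² = 0.0102;  (-3·δx/x)² = (-3×0.0127)² = 0.00146;  (3·δu/u)² = (3×0.0160)² = 0.00232;  (-3·δq/q)² = (-3×0.0177)² = 0.00282
δQ/Q = √(0.0167) = 0.129
Q = 1.18e-06, so δQ = 0.129 × 1.18e-06 = 1.53e-07.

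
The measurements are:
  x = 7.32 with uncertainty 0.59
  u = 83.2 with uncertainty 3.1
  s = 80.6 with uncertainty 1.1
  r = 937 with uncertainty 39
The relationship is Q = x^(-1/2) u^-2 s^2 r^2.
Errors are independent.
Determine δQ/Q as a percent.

Q is a product of powers, so relative uncertainties combine in quadrature:
  (−½·δx/x)² = (-0.5×0.0806)² = 0.00162;  (-2·δu/u)² = (-2×0.0373)² = 0.00555;  (2·δs/s)² = (2×0.0136)² = 0.000745;  (2·δr/r)² = (2×0.0416)² = 0.00693
δQ/Q = √(0.0149) = 0.122

12.2%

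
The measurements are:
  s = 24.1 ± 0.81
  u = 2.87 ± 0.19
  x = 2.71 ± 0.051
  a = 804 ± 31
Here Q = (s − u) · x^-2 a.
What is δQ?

155

Let w = s − u = 21.2. δw = √(δs² + δu²) = √(0.656 + 0.0361) = 0.832, so δw/w = 0.0392.
Q is then a monomial in w, x, a:
δQ/Q = √((δw/w)² + (-2·δx/x)² + (1·δa/a)²) = √(0.00154 + 0.00142 + 0.00149) = 0.0666
Q = 2320, so δQ = 0.0666 × 2320 = 155.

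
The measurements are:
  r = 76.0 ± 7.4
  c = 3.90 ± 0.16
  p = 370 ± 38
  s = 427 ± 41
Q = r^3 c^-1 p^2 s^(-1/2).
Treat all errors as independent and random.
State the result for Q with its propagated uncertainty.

(7.46 ± 2.70) × 10^8

Q is a product of powers, so relative uncertainties combine in quadrature:
  (3·δr/r)² = (3×0.0974)² = 0.0853;  (-1·δc/c)² = (-1×0.0410)² = 0.00168;  (2·δp/p)² = (2×0.103)² = 0.0422;  (−½·δs/s)² = (-0.5×0.0960)² = 0.00230
δQ/Q = √(0.132) = 0.363
Q = 7.46e+08, so δQ = 0.363 × 7.46e+08 = 2.7e+08.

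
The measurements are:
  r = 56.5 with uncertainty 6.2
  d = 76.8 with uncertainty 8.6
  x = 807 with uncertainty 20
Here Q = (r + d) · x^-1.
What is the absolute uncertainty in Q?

Let u = r + d = 133. δu = √(δr² + δd²) = √(38.4 + 74.0) = 10.6, so δu/u = 0.0795.
Q is then a monomial in u, x:
δQ/Q = √((δu/u)² + (-1·δx/x)²) = √(0.00633 + 0.000614) = 0.0833
Q = 0.165, so δQ = 0.0833 × 0.165 = 0.0138.

0.0138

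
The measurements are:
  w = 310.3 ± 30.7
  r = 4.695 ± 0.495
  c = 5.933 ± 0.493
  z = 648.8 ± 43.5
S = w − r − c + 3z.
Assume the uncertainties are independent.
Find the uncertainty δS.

S is a linear combination, so absolute uncertainties add in quadrature:
  (δw)² = 942;  (δr)² = 0.245;  (δc)² = 0.243;  (3·δz)² = 17000
δS = √(18000) = 134

134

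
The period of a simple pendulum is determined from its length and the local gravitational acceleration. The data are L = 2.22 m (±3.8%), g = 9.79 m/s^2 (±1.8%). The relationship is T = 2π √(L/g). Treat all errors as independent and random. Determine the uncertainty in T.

0.0629 s

Products/powers → add relative errors in quadrature, weighted by exponent:
  (½·δL/L)² = (0.5×0.0380)² = 0.000361;  (−½·δg/g)² = (-0.5×0.0180)² = 8.1e-05
δT/T = √(0.000442) = 0.0210
T = 2.99 s, so δT = 0.0210 × 2.99 = 0.0629 s.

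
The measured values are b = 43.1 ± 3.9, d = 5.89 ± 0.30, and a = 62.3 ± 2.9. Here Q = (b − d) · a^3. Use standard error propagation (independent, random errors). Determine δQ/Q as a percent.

Let u = b − d = 37.2. δu = √(δb² + δd²) = √(15.2 + 0.0900) = 3.91, so δu/u = 0.105.
Q is then a monomial in u, a:
δQ/Q = √((δu/u)² + (3·δa/a)²) = √(0.0111 + 0.0195) = 0.175

17.5%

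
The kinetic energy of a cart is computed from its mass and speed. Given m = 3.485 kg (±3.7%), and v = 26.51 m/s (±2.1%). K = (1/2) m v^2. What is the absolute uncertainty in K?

K is a product of powers, so relative uncertainties combine in quadrature:
  (1·δm/m)² = (1×0.0370)² = 0.00137;  (2·δv/v)² = (2×0.0210)² = 0.00176
δK/K = √(0.00313) = 0.0560
K = 1225 J, so δK = 0.0560 × 1225 = 68.5 J.

68.5 J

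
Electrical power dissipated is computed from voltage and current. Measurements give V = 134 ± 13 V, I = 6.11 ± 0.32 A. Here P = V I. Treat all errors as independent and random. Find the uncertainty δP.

90.3 W

Each factor contributes (exponent × relative error)² to (δP/P)²:
  (1·δV/V)² = (1×0.0970)² = 0.00941;  (1·δI/I)² = (1×0.0524)² = 0.00274
δP/P = √(0.0122) = 0.110
P = 819 W, so δP = 0.110 × 819 = 90.3 W.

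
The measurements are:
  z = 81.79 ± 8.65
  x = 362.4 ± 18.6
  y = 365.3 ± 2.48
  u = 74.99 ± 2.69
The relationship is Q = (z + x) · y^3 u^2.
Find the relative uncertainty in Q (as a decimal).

Let w = z + x = 444.2. δw = √(δz² + δx²) = √(74.8 + 346) = 20.5, so δw/w = 0.0462.
Q is then a monomial in w, y, u:
δQ/Q = √((δw/w)² + (3·δy/y)² + (2·δu/u)²) = √(0.00213 + 0.000415 + 0.00515) = 0.0877

0.0877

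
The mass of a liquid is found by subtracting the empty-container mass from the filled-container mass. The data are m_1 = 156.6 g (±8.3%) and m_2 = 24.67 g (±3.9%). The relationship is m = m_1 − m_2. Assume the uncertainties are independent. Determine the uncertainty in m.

m is a linear combination, so absolute uncertainties add in quadrature:
  (δm_1)² = 169;  (δm_2)² = 0.926
δm = √(170) = 13.0 g

13.0 g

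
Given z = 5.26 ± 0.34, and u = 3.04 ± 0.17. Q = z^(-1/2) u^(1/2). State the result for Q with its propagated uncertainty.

Products/powers → add relative errors in quadrature, weighted by exponent:
  (−½·δz/z)² = (-0.5×0.0646)² = 0.00104;  (½·δu/u)² = (0.5×0.0559)² = 0.000782
δQ/Q = √(0.00183) = 0.0427
Q = 0.760, so δQ = 0.0427 × 0.760 = 0.0325.

0.760 ± 0.0325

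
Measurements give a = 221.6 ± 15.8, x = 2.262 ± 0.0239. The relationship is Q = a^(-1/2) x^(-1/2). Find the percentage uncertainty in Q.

Products/powers → add relative errors in quadrature, weighted by exponent:
  (−½·δa/a)² = (-0.5×0.0713)² = 0.00127;  (−½·δx/x)² = (-0.5×0.0106)² = 2.79e-05
δQ/Q = √(0.00130) = 0.0360

3.60%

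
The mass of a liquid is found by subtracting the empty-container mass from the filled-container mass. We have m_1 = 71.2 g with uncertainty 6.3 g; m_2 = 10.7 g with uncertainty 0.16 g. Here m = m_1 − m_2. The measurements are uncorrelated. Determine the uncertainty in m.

6.30 g

m is a linear combination, so absolute uncertainties add in quadrature:
  (δm_1)² = 39.7;  (δm_2)² = 0.0256
δm = √(39.7) = 6.30 g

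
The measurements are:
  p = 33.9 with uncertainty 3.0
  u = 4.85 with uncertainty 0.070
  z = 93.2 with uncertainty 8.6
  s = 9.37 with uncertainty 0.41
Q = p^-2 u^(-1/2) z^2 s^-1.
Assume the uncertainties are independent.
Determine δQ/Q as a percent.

Relative error in a monomial: (δQ/Q)² = Σ (nᵢ · δxᵢ/xᵢ)².
  (-2·δp/p)² = (-2×0.0885)² = 0.0313;  (−½·δu/u)² = (-0.5×0.0144)² = 5.21e-05;  (2·δz/z)² = (2×0.0923)² = 0.0341;  (-1·δs/s)² = (-1×0.0438)² = 0.00191
δQ/Q = √(0.0674) = 0.260

26.0%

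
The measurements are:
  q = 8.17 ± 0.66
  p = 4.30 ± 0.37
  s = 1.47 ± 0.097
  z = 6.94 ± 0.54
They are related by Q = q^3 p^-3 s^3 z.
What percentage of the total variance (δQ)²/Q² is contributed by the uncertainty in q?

(δQ/Q)² = (3·δq/q)² + (-3·δp/p)² + (3·δs/s)² + (1·δz/z)²
  q term: (3×0.0808)² = 0.0587
  p term: (-3×0.0860)² = 0.0666
  s term: (3×0.0660)² = 0.0392
  z term: (1×0.0778)² = 0.00605
Total = 0.171. Share from q = 0.0587/0.171 = 0.344.

34.4%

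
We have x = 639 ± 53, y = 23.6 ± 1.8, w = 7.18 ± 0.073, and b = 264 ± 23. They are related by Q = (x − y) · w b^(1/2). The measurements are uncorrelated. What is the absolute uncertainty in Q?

Let u = x − y = 615. δu = √(δx² + δy²) = √(2810 + 3.24) = 53.0, so δu/u = 0.0862.
Q is then a monomial in u, w, b:
δQ/Q = √((δu/u)² + (1·δw/w)² + (½·δb/b)²) = √(0.00743 + 0.000103 + 0.00190) = 0.0971
Q = 71800, so δQ = 0.0971 × 71800 = 6970.

6970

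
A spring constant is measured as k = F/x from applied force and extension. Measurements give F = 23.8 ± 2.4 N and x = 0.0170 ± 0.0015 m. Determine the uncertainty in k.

188 N/m

Each factor contributes (exponent × relative error)² to (δk/k)²:
  (1·δF/F)² = (1×0.101)² = 0.0102;  (-1·δx/x)² = (-1×0.0882)² = 0.00779
δk/k = √(0.0180) = 0.134
k = 1400 N/m, so δk = 0.134 × 1400 = 188 N/m.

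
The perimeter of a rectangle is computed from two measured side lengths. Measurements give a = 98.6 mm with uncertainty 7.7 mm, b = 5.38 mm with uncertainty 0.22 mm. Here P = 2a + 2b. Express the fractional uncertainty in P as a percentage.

7.41%

For a sum/difference, combine absolute errors in quadrature:
  (2·δa)² = 237;  (2·δb)² = 0.194
δP = √(237) = 15.4 mm
P = 208 mm, so δP/P = 15.4/208 = 0.0741.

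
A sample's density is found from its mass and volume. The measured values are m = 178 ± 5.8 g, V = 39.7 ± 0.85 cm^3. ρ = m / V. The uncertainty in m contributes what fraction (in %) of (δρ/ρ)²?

(δρ/ρ)² = (1·δm/m)² + (-1·δV/V)²
  m term: (1×0.0326)² = 0.00106
  V term: (-1×0.0214)² = 0.000458
Total = 0.00152. Share from m = 0.00106/0.00152 = 0.698.

69.8%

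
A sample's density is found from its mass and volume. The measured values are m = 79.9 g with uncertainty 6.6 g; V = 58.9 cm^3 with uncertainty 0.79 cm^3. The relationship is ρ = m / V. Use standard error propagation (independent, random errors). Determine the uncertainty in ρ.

Since ρ is a product/quotient, work with relative uncertainties:
  (1·δm/m)² = (1×0.0826)² = 0.00682;  (-1·δV/V)² = (-1×0.0134)² = 0.000180
δρ/ρ = √(0.00700) = 0.0837
ρ = 1.36 g/cm^3, so δρ = 0.0837 × 1.36 = 0.114 g/cm^3.

0.114 g/cm^3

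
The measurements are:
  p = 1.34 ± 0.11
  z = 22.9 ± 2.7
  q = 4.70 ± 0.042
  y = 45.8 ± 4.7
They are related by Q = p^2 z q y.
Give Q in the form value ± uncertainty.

Q is a product of powers, so relative uncertainties combine in quadrature:
  (2·δp/p)² = (2×0.0821)² = 0.0270;  (1·δz/z)² = (1×0.118)² = 0.0139;  (1·δq/q)² = (1×0.00894)² = 7.99e-05;  (1·δy/y)² = (1×0.103)² = 0.0105
δQ/Q = √(0.0515) = 0.227
Q = 8850, so δQ = 0.227 × 8850 = 2010.

8850 ± 2010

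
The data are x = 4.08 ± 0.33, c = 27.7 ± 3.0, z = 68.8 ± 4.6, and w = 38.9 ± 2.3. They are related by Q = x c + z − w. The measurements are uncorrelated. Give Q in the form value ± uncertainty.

143 ± 16.1

Let p = x·c = 113. δp/p = √((1·δx/x)² + (1·δc/c)²) = √(0.00654 + 0.0117) = 0.135, so δp = 15.3.
Q = p + z − w: δQ = √(δp² + δz² + δw²) = √(233 + 21.2 + 5.29) = 16.1
Q = 143.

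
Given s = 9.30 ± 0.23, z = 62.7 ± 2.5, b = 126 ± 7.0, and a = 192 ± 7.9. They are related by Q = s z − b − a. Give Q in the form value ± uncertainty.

265 ± 29.3

Let p = s·z = 583. δp/p = √((1·δs/s)² + (1·δz/z)²) = √(0.000612 + 0.00159) = 0.0469, so δp = 27.4.
Q = p − b − a: δQ = √(δp² + δb² + δa²) = √(749 + 49.0 + 62.4) = 29.3
Q = 265.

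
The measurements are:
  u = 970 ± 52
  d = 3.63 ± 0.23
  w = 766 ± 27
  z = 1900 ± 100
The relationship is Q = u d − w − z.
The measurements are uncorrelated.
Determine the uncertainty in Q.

310

Let p = u·d = 3520. δp/p = √((1·δu/u)² + (1·δd/d)²) = √(0.00287 + 0.00401) = 0.0830, so δp = 292.
Q = p − w − z: δQ = √(δp² + δw² + δz²) = √(85400 + 729 + 10000) = 310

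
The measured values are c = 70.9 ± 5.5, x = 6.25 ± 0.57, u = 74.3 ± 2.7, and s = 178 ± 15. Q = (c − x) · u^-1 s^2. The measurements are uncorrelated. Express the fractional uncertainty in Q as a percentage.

Let w = c − x = 64.7. δw = √(δc² + δx²) = √(30.2 + 0.325) = 5.53, so δw/w = 0.0855.
Q is then a monomial in w, u, s:
δQ/Q = √((δw/w)² + (-1·δu/u)² + (2·δs/s)²) = √(0.00732 + 0.00132 + 0.0284) = 0.192

19.2%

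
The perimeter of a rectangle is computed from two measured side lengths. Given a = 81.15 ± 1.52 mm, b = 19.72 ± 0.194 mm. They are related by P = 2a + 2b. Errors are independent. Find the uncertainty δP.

3.06 mm

For a sum/difference, combine absolute errors in quadrature:
  (2·δa)² = 9.24;  (2·δb)² = 0.151
δP = √(9.39) = 3.06 mm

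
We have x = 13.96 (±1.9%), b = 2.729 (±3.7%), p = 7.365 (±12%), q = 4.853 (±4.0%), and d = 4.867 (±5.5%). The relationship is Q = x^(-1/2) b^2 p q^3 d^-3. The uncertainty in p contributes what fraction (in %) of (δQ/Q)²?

(δQ/Q)² = (−½·δx/x)² + (2·δb/b)² + (1·δp/p)² + (3·δq/q)² + (-3·δd/d)²
  x term: (-0.5×0.0190)² = 9.02e-05
  b term: (2×0.0370)² = 0.00548
  p term: (1×0.120)² = 0.0144
  q term: (3×0.0400)² = 0.0144
  d term: (-3×0.0550)² = 0.0272
Total = 0.0616. Share from p = 0.0144/0.0616 = 0.234.

23.4%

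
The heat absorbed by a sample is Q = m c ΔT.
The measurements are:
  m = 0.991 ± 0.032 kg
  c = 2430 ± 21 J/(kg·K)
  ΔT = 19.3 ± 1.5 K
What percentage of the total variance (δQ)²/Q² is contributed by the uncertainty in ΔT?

(δQ/Q)² = (1·δm/m)² + (1·δc/c)² + (1·δΔT/ΔT)²
  m term: (1×0.0323)² = 0.00104
  c term: (1×0.00864)² = 7.47e-05
  ΔT term: (1×0.0777)² = 0.00604
Total = 0.00716. Share from ΔT = 0.00604/0.00716 = 0.844.

84.4%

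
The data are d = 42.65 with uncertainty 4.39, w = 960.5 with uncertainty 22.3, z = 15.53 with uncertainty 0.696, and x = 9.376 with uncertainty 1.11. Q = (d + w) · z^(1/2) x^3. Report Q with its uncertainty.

(3.258 ± 1.16) × 10^6

Let u = d + w = 1003. δu = √(δd² + δw²) = √(19.3 + 497) = 22.7, so δu/u = 0.0227.
Q is then a monomial in u, z, x:
δQ/Q = √((δu/u)² + (½·δz/z)² + (3·δx/x)²) = √(0.000513 + 0.000502 + 0.126) = 0.357
Q = 3.258e+06, so δQ = 0.357 × 3.258e+06 = 1.16e+06.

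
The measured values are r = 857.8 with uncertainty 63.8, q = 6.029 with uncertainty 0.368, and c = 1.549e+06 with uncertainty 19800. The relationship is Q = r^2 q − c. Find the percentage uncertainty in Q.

24.7%

Let p = r^2·q = 4.436e+06. δp/p = √((2·δr/r)² + (1·δq/q)²) = √(0.0221 + 0.00373) = 0.161, so δp = 7.13e+05.
Q = p − c: δQ = √(δp² + δc²) = √(5.09e+11 + 3.92e+08) = 7.14e+05
Q = 2.887e+06, so δQ/Q = 7.14e+05/2.887e+06 = 0.247.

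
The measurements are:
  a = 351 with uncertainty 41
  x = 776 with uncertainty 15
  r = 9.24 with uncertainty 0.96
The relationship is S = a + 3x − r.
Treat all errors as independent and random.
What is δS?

60.9

S is a linear combination, so absolute uncertainties add in quadrature:
  (δa)² = 1680;  (3·δx)² = 2020;  (δr)² = 0.922
δS = √(3710) = 60.9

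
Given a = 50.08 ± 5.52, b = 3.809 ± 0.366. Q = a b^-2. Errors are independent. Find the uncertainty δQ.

Each factor contributes (exponent × relative error)² to (δQ/Q)²:
  (1·δa/a)² = (1×0.110)² = 0.0121;  (-2·δb/b)² = (-2×0.0961)² = 0.0369
δQ/Q = √(0.0491) = 0.222
Q = 3.452, so δQ = 0.222 × 3.452 = 0.765.

0.765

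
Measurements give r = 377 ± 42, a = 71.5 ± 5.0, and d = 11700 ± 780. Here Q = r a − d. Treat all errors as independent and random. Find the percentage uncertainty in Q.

23.8%

Let p = r·a = 27000. δp/p = √((1·δr/r)² + (1·δa/a)²) = √(0.0124 + 0.00489) = 0.132, so δp = 3550.
Q = p − d: δQ = √(δp² + δd²) = √(1.26e+07 + 6.08e+05) = 3630
Q = 15300, so δQ/Q = 3630/15300 = 0.238.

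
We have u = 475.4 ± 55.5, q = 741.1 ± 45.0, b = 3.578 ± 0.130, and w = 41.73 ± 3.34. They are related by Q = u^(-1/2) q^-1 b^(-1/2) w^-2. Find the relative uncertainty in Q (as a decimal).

0.182

Each factor contributes (exponent × relative error)² to (δQ/Q)²:
  (−½·δu/u)² = (-0.5×0.117)² = 0.00341;  (-1·δq/q)² = (-1×0.0607)² = 0.00369;  (−½·δb/b)² = (-0.5×0.0363)² = 0.000330;  (-2·δw/w)² = (-2×0.0800)² = 0.0256
δQ/Q = √(0.0330) = 0.182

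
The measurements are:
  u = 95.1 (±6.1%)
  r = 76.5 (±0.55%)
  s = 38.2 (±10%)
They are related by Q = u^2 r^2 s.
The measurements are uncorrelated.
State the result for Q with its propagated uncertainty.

Relative error in a monomial: (δQ/Q)² = Σ (nᵢ · δxᵢ/xᵢ)².
  (2·δu/u)² = (2×0.0610)² = 0.0149;  (2·δr/r)² = (2×0.00550)² = 0.000121;  (1·δs/s)² = (1×0.100)² = 0.0100
δQ/Q = √(0.0250) = 0.158
Q = 2.02e+09, so δQ = 0.158 × 2.02e+09 = 3.2e+08.

(2.02 ± 0.320) × 10^9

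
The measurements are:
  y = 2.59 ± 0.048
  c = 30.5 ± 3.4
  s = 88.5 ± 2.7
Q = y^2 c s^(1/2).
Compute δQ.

228

Q is a product of powers, so relative uncertainties combine in quadrature:
  (2·δy/y)² = (2×0.0185)² = 0.00137;  (1·δc/c)² = (1×0.111)² = 0.0124;  (½·δs/s)² = (0.5×0.0305)² = 0.000233
δQ/Q = √(0.0140) = 0.118
Q = 1920, so δQ = 0.118 × 1920 = 228.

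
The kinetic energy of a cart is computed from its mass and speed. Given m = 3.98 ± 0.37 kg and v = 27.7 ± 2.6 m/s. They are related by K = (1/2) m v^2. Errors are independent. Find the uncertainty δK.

320 J

Since K is a product/quotient, work with relative uncertainties:
  (1·δm/m)² = (1×0.0930)² = 0.00864;  (2·δv/v)² = (2×0.0939)² = 0.0352
δK/K = √(0.0439) = 0.209
K = 1530 J, so δK = 0.209 × 1530 = 320 J.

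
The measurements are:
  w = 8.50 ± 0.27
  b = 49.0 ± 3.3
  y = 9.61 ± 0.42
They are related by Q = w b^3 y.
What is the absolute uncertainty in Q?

Relative error in a monomial: (δQ/Q)² = Σ (nᵢ · δxᵢ/xᵢ)².
  (1·δw/w)² = (1×0.0318)² = 0.00101;  (3·δb/b)² = (3×0.0673)² = 0.0408;  (1·δy/y)² = (1×0.0437)² = 0.00191
δQ/Q = √(0.0437) = 0.209
Q = 9.61e+06, so δQ = 0.209 × 9.61e+06 = 2.01e+06.

2.01e+06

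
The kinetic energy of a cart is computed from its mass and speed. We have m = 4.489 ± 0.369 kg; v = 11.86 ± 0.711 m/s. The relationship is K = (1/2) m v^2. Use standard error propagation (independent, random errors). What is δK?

Relative error in a monomial: (δK/K)² = Σ (nᵢ · δxᵢ/xᵢ)².
  (1·δm/m)² = (1×0.0822)² = 0.00676;  (2·δv/v)² = (2×0.0599)² = 0.0144
δK/K = √(0.0211) = 0.145
K = 315.7 J, so δK = 0.145 × 315.7 = 45.9 J.

45.9 J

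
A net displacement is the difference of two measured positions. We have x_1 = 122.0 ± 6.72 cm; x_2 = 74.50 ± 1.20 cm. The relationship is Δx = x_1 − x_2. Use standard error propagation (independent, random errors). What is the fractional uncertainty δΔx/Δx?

0.144

Sums and differences: (δΔx)² = Σ (cᵢ δxᵢ)².
  (δx_1)² = 45.2;  (δx_2)² = 1.44
δΔx = √(46.6) = 6.83 cm
Δx = 47.50 cm, so δΔx/Δx = 6.83/47.50 = 0.144.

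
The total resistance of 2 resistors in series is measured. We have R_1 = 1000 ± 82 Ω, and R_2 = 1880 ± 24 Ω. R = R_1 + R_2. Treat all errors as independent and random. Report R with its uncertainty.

For a sum/difference, combine absolute errors in quadrature:
  (δR_1)² = 6720;  (δR_2)² = 576
δR = √(7300) = 85.4 Ω
R = 2880 Ω.

2880 ± 85.4 Ω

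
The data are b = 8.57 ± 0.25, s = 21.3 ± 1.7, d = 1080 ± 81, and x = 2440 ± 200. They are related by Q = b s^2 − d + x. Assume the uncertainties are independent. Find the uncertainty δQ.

667

Let p = b·s^2 = 3890. δp/p = √((1·δb/b)² + (2·δs/s)²) = √(0.000851 + 0.0255) = 0.162, so δp = 631.
Q = p − d + x: δQ = √(δp² + δd² + δx²) = √(3.98e+05 + 6560 + 40000) = 667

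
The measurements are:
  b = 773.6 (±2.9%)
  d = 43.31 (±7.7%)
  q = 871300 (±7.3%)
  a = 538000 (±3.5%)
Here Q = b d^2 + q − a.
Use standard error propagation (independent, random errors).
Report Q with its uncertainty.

Let p = b·d^2 = 1.451e+06. δp/p = √((1·δb/b)² + (2·δd/d)²) = √(0.000841 + 0.0237) = 0.157, so δp = 2.27e+05.
Q = p + q − a: δQ = √(δp² + δq² + δa²) = √(5.17e+10 + 4.05e+09 + 3.55e+08) = 2.37e+05
Q = 1.784e+06.

(1.784 ± 0.237) × 10^6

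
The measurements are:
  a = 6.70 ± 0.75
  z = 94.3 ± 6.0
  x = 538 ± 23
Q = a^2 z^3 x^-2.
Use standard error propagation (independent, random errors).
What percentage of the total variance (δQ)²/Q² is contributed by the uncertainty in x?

7.79%

(δQ/Q)² = (2·δa/a)² + (3·δz/z)² + (-2·δx/x)²
  a term: (2×0.112)² = 0.0501
  z term: (3×0.0636)² = 0.0364
  x term: (-2×0.0428)² = 0.00731
Total = 0.0939. Share from x = 0.00731/0.0939 = 0.0779.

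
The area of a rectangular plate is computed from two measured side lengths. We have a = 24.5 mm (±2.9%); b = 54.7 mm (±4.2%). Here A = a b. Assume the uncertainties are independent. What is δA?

68.4 mm^2

A is a product of powers, so relative uncertainties combine in quadrature:
  (1·δa/a)² = (1×0.0290)² = 0.000841;  (1·δb/b)² = (1×0.0420)² = 0.00176
δA/A = √(0.00261) = 0.0510
A = 1340 mm^2, so δA = 0.0510 × 1340 = 68.4 mm^2.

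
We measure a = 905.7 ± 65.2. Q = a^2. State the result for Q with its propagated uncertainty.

Since Q is a product/quotient, work with relative uncertainties:
  (2·δa/a)² = (2×0.0720)² = 0.0207
δQ/Q = √(0.0207) = 0.144
Q = 820300, so δQ = 0.144 × 820300 = 1.18e+05.

(8.203 ± 1.18) × 10^5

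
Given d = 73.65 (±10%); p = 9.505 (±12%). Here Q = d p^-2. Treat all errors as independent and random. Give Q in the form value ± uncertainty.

0.8152 ± 0.212

For a monomial Q ∝ d, p^-2, fractional errors add in quadrature:
  (1·δd/d)² = (1×0.100)² = 0.0100;  (-2·δp/p)² = (-2×0.120)² = 0.0576
δQ/Q = √(0.0676) = 0.260
Q = 0.8152, so δQ = 0.260 × 0.8152 = 0.212.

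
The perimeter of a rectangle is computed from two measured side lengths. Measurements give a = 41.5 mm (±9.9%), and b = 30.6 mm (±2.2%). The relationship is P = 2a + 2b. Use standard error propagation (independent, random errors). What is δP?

8.33 mm

Absolute uncertainties add in quadrature for a linear combination:
  (2·δa)² = 67.5;  (2·δb)² = 1.81
δP = √(69.3) = 8.33 mm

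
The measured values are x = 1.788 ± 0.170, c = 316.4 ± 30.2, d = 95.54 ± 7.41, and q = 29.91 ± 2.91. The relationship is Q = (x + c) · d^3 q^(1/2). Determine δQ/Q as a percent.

Let u = x + c = 318.2. δu = √(δx² + δc²) = √(0.0289 + 912) = 30.2, so δu/u = 0.0949.
Q is then a monomial in u, d, q:
δQ/Q = √((δu/u)² + (3·δd/d)² + (½·δq/q)²) = √(0.00901 + 0.0541 + 0.00237) = 0.256

25.6%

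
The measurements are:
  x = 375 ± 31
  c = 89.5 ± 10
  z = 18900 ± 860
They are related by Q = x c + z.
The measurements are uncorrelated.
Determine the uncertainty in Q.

4740

Let p = x·c = 33600. δp/p = √((1·δx/x)² + (1·δc/c)²) = √(0.00683 + 0.0125) = 0.139, so δp = 4660.
Q = p + z: δQ = √(δp² + δz²) = √(2.18e+07 + 7.4e+05) = 4740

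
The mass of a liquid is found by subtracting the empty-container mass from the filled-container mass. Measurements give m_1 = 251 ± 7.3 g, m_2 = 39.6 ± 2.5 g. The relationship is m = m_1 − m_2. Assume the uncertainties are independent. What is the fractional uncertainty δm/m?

Absolute uncertainties add in quadrature for a linear combination:
  (δm_1)² = 53.3;  (δm_2)² = 6.25
δm = √(59.5) = 7.72 g
m = 211 g, so δm/m = 7.72/211 = 0.0365.

0.0365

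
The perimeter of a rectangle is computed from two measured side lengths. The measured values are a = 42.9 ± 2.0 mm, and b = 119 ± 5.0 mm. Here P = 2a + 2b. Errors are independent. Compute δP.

Absolute uncertainties add in quadrature for a linear combination:
  (2·δa)² = 16.0;  (2·δb)² = 100
δP = √(116) = 10.8 mm

10.8 mm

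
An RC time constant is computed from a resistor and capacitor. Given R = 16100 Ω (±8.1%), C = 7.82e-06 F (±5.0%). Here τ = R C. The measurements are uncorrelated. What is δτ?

Relative error in a monomial: (δτ/τ)² = Σ (nᵢ · δxᵢ/xᵢ)².
  (1·δR/R)² = (1×0.0810)² = 0.00656;  (1·δC/C)² = (1×0.0500)² = 0.00250
δτ/τ = √(0.00906) = 0.0952
τ = 0.126 s, so δτ = 0.0952 × 0.126 = 0.0120 s.

0.0120 s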